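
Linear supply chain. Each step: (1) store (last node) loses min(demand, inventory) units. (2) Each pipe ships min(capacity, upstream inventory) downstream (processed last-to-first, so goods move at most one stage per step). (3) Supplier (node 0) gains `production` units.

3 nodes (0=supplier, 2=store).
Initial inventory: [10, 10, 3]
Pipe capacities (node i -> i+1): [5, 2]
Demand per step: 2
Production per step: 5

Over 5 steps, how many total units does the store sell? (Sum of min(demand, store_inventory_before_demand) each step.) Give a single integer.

Answer: 10

Derivation:
Step 1: sold=2 (running total=2) -> [10 13 3]
Step 2: sold=2 (running total=4) -> [10 16 3]
Step 3: sold=2 (running total=6) -> [10 19 3]
Step 4: sold=2 (running total=8) -> [10 22 3]
Step 5: sold=2 (running total=10) -> [10 25 3]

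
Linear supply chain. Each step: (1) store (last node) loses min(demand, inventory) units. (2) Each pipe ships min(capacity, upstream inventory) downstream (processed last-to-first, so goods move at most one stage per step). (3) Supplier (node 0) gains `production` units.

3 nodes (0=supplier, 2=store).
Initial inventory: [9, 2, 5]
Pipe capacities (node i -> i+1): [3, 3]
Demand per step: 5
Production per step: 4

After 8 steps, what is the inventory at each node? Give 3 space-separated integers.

Step 1: demand=5,sold=5 ship[1->2]=2 ship[0->1]=3 prod=4 -> inv=[10 3 2]
Step 2: demand=5,sold=2 ship[1->2]=3 ship[0->1]=3 prod=4 -> inv=[11 3 3]
Step 3: demand=5,sold=3 ship[1->2]=3 ship[0->1]=3 prod=4 -> inv=[12 3 3]
Step 4: demand=5,sold=3 ship[1->2]=3 ship[0->1]=3 prod=4 -> inv=[13 3 3]
Step 5: demand=5,sold=3 ship[1->2]=3 ship[0->1]=3 prod=4 -> inv=[14 3 3]
Step 6: demand=5,sold=3 ship[1->2]=3 ship[0->1]=3 prod=4 -> inv=[15 3 3]
Step 7: demand=5,sold=3 ship[1->2]=3 ship[0->1]=3 prod=4 -> inv=[16 3 3]
Step 8: demand=5,sold=3 ship[1->2]=3 ship[0->1]=3 prod=4 -> inv=[17 3 3]

17 3 3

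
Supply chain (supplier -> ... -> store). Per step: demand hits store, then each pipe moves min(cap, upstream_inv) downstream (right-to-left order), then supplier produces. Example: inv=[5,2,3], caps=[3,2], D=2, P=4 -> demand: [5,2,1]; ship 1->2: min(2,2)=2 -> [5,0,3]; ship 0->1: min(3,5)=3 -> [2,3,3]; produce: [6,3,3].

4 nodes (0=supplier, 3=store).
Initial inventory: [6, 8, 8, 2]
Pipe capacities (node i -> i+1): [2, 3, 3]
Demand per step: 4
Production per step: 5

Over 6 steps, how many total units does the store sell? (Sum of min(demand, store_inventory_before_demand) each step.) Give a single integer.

Answer: 17

Derivation:
Step 1: sold=2 (running total=2) -> [9 7 8 3]
Step 2: sold=3 (running total=5) -> [12 6 8 3]
Step 3: sold=3 (running total=8) -> [15 5 8 3]
Step 4: sold=3 (running total=11) -> [18 4 8 3]
Step 5: sold=3 (running total=14) -> [21 3 8 3]
Step 6: sold=3 (running total=17) -> [24 2 8 3]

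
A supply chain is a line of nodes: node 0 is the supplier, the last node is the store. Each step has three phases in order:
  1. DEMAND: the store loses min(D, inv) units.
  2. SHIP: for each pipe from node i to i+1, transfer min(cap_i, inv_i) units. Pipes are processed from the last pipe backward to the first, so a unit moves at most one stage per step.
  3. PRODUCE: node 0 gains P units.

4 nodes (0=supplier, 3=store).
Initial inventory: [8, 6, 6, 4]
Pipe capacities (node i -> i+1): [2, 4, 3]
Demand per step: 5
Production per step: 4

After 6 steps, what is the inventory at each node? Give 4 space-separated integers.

Step 1: demand=5,sold=4 ship[2->3]=3 ship[1->2]=4 ship[0->1]=2 prod=4 -> inv=[10 4 7 3]
Step 2: demand=5,sold=3 ship[2->3]=3 ship[1->2]=4 ship[0->1]=2 prod=4 -> inv=[12 2 8 3]
Step 3: demand=5,sold=3 ship[2->3]=3 ship[1->2]=2 ship[0->1]=2 prod=4 -> inv=[14 2 7 3]
Step 4: demand=5,sold=3 ship[2->3]=3 ship[1->2]=2 ship[0->1]=2 prod=4 -> inv=[16 2 6 3]
Step 5: demand=5,sold=3 ship[2->3]=3 ship[1->2]=2 ship[0->1]=2 prod=4 -> inv=[18 2 5 3]
Step 6: demand=5,sold=3 ship[2->3]=3 ship[1->2]=2 ship[0->1]=2 prod=4 -> inv=[20 2 4 3]

20 2 4 3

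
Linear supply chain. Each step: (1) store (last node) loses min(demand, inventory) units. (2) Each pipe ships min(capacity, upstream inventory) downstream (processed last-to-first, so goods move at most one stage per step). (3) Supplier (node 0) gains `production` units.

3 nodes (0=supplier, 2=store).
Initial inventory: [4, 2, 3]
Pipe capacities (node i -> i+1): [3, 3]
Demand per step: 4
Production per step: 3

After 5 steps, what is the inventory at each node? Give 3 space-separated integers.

Step 1: demand=4,sold=3 ship[1->2]=2 ship[0->1]=3 prod=3 -> inv=[4 3 2]
Step 2: demand=4,sold=2 ship[1->2]=3 ship[0->1]=3 prod=3 -> inv=[4 3 3]
Step 3: demand=4,sold=3 ship[1->2]=3 ship[0->1]=3 prod=3 -> inv=[4 3 3]
Step 4: demand=4,sold=3 ship[1->2]=3 ship[0->1]=3 prod=3 -> inv=[4 3 3]
Step 5: demand=4,sold=3 ship[1->2]=3 ship[0->1]=3 prod=3 -> inv=[4 3 3]

4 3 3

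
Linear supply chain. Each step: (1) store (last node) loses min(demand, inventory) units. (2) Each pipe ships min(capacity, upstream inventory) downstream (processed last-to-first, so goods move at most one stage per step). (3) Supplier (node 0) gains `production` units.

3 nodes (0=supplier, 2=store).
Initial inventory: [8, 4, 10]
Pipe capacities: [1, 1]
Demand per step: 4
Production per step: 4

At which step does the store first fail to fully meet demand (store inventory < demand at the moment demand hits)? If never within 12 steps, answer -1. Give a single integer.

Step 1: demand=4,sold=4 ship[1->2]=1 ship[0->1]=1 prod=4 -> [11 4 7]
Step 2: demand=4,sold=4 ship[1->2]=1 ship[0->1]=1 prod=4 -> [14 4 4]
Step 3: demand=4,sold=4 ship[1->2]=1 ship[0->1]=1 prod=4 -> [17 4 1]
Step 4: demand=4,sold=1 ship[1->2]=1 ship[0->1]=1 prod=4 -> [20 4 1]
Step 5: demand=4,sold=1 ship[1->2]=1 ship[0->1]=1 prod=4 -> [23 4 1]
Step 6: demand=4,sold=1 ship[1->2]=1 ship[0->1]=1 prod=4 -> [26 4 1]
Step 7: demand=4,sold=1 ship[1->2]=1 ship[0->1]=1 prod=4 -> [29 4 1]
Step 8: demand=4,sold=1 ship[1->2]=1 ship[0->1]=1 prod=4 -> [32 4 1]
Step 9: demand=4,sold=1 ship[1->2]=1 ship[0->1]=1 prod=4 -> [35 4 1]
Step 10: demand=4,sold=1 ship[1->2]=1 ship[0->1]=1 prod=4 -> [38 4 1]
Step 11: demand=4,sold=1 ship[1->2]=1 ship[0->1]=1 prod=4 -> [41 4 1]
Step 12: demand=4,sold=1 ship[1->2]=1 ship[0->1]=1 prod=4 -> [44 4 1]
First stockout at step 4

4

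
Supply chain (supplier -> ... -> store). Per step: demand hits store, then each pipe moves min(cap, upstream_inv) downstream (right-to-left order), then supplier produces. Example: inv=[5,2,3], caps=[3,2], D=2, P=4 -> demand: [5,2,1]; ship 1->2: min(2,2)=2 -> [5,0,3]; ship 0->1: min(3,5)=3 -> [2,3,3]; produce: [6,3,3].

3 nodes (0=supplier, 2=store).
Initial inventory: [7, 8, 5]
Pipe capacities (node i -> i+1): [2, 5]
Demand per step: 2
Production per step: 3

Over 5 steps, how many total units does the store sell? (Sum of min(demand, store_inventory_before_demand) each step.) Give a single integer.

Step 1: sold=2 (running total=2) -> [8 5 8]
Step 2: sold=2 (running total=4) -> [9 2 11]
Step 3: sold=2 (running total=6) -> [10 2 11]
Step 4: sold=2 (running total=8) -> [11 2 11]
Step 5: sold=2 (running total=10) -> [12 2 11]

Answer: 10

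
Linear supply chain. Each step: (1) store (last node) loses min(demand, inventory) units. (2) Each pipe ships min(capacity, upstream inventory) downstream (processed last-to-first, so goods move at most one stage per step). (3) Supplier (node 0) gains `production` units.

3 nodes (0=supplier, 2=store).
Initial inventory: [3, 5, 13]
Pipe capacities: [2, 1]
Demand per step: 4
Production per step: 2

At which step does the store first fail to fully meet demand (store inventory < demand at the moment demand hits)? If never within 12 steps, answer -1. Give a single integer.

Step 1: demand=4,sold=4 ship[1->2]=1 ship[0->1]=2 prod=2 -> [3 6 10]
Step 2: demand=4,sold=4 ship[1->2]=1 ship[0->1]=2 prod=2 -> [3 7 7]
Step 3: demand=4,sold=4 ship[1->2]=1 ship[0->1]=2 prod=2 -> [3 8 4]
Step 4: demand=4,sold=4 ship[1->2]=1 ship[0->1]=2 prod=2 -> [3 9 1]
Step 5: demand=4,sold=1 ship[1->2]=1 ship[0->1]=2 prod=2 -> [3 10 1]
Step 6: demand=4,sold=1 ship[1->2]=1 ship[0->1]=2 prod=2 -> [3 11 1]
Step 7: demand=4,sold=1 ship[1->2]=1 ship[0->1]=2 prod=2 -> [3 12 1]
Step 8: demand=4,sold=1 ship[1->2]=1 ship[0->1]=2 prod=2 -> [3 13 1]
Step 9: demand=4,sold=1 ship[1->2]=1 ship[0->1]=2 prod=2 -> [3 14 1]
Step 10: demand=4,sold=1 ship[1->2]=1 ship[0->1]=2 prod=2 -> [3 15 1]
Step 11: demand=4,sold=1 ship[1->2]=1 ship[0->1]=2 prod=2 -> [3 16 1]
Step 12: demand=4,sold=1 ship[1->2]=1 ship[0->1]=2 prod=2 -> [3 17 1]
First stockout at step 5

5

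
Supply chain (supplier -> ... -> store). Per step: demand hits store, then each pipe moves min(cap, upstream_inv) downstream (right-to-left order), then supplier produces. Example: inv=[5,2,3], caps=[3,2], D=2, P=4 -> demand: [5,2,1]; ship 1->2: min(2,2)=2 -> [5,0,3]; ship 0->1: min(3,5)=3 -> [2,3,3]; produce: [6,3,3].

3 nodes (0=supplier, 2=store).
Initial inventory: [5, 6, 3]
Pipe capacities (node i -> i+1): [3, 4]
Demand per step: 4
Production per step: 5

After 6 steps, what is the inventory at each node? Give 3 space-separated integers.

Step 1: demand=4,sold=3 ship[1->2]=4 ship[0->1]=3 prod=5 -> inv=[7 5 4]
Step 2: demand=4,sold=4 ship[1->2]=4 ship[0->1]=3 prod=5 -> inv=[9 4 4]
Step 3: demand=4,sold=4 ship[1->2]=4 ship[0->1]=3 prod=5 -> inv=[11 3 4]
Step 4: demand=4,sold=4 ship[1->2]=3 ship[0->1]=3 prod=5 -> inv=[13 3 3]
Step 5: demand=4,sold=3 ship[1->2]=3 ship[0->1]=3 prod=5 -> inv=[15 3 3]
Step 6: demand=4,sold=3 ship[1->2]=3 ship[0->1]=3 prod=5 -> inv=[17 3 3]

17 3 3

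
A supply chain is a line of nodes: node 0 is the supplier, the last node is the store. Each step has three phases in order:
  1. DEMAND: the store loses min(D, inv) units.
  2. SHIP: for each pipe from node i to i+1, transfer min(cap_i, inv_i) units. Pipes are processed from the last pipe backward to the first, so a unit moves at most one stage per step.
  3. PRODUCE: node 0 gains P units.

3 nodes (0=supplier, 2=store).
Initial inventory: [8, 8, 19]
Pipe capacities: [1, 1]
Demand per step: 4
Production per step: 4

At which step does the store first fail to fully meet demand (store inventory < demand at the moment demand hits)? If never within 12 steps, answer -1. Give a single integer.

Step 1: demand=4,sold=4 ship[1->2]=1 ship[0->1]=1 prod=4 -> [11 8 16]
Step 2: demand=4,sold=4 ship[1->2]=1 ship[0->1]=1 prod=4 -> [14 8 13]
Step 3: demand=4,sold=4 ship[1->2]=1 ship[0->1]=1 prod=4 -> [17 8 10]
Step 4: demand=4,sold=4 ship[1->2]=1 ship[0->1]=1 prod=4 -> [20 8 7]
Step 5: demand=4,sold=4 ship[1->2]=1 ship[0->1]=1 prod=4 -> [23 8 4]
Step 6: demand=4,sold=4 ship[1->2]=1 ship[0->1]=1 prod=4 -> [26 8 1]
Step 7: demand=4,sold=1 ship[1->2]=1 ship[0->1]=1 prod=4 -> [29 8 1]
Step 8: demand=4,sold=1 ship[1->2]=1 ship[0->1]=1 prod=4 -> [32 8 1]
Step 9: demand=4,sold=1 ship[1->2]=1 ship[0->1]=1 prod=4 -> [35 8 1]
Step 10: demand=4,sold=1 ship[1->2]=1 ship[0->1]=1 prod=4 -> [38 8 1]
Step 11: demand=4,sold=1 ship[1->2]=1 ship[0->1]=1 prod=4 -> [41 8 1]
Step 12: demand=4,sold=1 ship[1->2]=1 ship[0->1]=1 prod=4 -> [44 8 1]
First stockout at step 7

7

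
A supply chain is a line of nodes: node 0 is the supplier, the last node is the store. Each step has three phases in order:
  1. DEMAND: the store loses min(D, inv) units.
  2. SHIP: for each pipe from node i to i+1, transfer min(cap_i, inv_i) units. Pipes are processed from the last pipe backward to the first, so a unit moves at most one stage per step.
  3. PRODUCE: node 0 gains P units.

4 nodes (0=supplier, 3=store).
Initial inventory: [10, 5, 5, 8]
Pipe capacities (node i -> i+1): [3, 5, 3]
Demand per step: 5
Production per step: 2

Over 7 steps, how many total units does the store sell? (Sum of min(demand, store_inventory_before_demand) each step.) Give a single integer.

Step 1: sold=5 (running total=5) -> [9 3 7 6]
Step 2: sold=5 (running total=10) -> [8 3 7 4]
Step 3: sold=4 (running total=14) -> [7 3 7 3]
Step 4: sold=3 (running total=17) -> [6 3 7 3]
Step 5: sold=3 (running total=20) -> [5 3 7 3]
Step 6: sold=3 (running total=23) -> [4 3 7 3]
Step 7: sold=3 (running total=26) -> [3 3 7 3]

Answer: 26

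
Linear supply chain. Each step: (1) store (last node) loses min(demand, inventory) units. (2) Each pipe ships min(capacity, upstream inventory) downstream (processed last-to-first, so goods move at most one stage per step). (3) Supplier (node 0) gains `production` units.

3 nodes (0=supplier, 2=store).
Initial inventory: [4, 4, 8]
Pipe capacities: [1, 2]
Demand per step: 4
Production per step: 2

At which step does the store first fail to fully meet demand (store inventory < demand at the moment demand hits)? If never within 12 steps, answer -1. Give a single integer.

Step 1: demand=4,sold=4 ship[1->2]=2 ship[0->1]=1 prod=2 -> [5 3 6]
Step 2: demand=4,sold=4 ship[1->2]=2 ship[0->1]=1 prod=2 -> [6 2 4]
Step 3: demand=4,sold=4 ship[1->2]=2 ship[0->1]=1 prod=2 -> [7 1 2]
Step 4: demand=4,sold=2 ship[1->2]=1 ship[0->1]=1 prod=2 -> [8 1 1]
Step 5: demand=4,sold=1 ship[1->2]=1 ship[0->1]=1 prod=2 -> [9 1 1]
Step 6: demand=4,sold=1 ship[1->2]=1 ship[0->1]=1 prod=2 -> [10 1 1]
Step 7: demand=4,sold=1 ship[1->2]=1 ship[0->1]=1 prod=2 -> [11 1 1]
Step 8: demand=4,sold=1 ship[1->2]=1 ship[0->1]=1 prod=2 -> [12 1 1]
Step 9: demand=4,sold=1 ship[1->2]=1 ship[0->1]=1 prod=2 -> [13 1 1]
Step 10: demand=4,sold=1 ship[1->2]=1 ship[0->1]=1 prod=2 -> [14 1 1]
Step 11: demand=4,sold=1 ship[1->2]=1 ship[0->1]=1 prod=2 -> [15 1 1]
Step 12: demand=4,sold=1 ship[1->2]=1 ship[0->1]=1 prod=2 -> [16 1 1]
First stockout at step 4

4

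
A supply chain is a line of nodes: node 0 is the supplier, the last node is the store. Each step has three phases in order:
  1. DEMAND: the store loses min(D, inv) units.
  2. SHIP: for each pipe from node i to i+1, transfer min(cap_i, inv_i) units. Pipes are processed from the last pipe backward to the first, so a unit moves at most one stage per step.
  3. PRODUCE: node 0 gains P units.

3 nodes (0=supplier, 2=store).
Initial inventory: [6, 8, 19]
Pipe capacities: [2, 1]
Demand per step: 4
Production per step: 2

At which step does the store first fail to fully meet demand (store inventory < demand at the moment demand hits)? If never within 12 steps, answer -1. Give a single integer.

Step 1: demand=4,sold=4 ship[1->2]=1 ship[0->1]=2 prod=2 -> [6 9 16]
Step 2: demand=4,sold=4 ship[1->2]=1 ship[0->1]=2 prod=2 -> [6 10 13]
Step 3: demand=4,sold=4 ship[1->2]=1 ship[0->1]=2 prod=2 -> [6 11 10]
Step 4: demand=4,sold=4 ship[1->2]=1 ship[0->1]=2 prod=2 -> [6 12 7]
Step 5: demand=4,sold=4 ship[1->2]=1 ship[0->1]=2 prod=2 -> [6 13 4]
Step 6: demand=4,sold=4 ship[1->2]=1 ship[0->1]=2 prod=2 -> [6 14 1]
Step 7: demand=4,sold=1 ship[1->2]=1 ship[0->1]=2 prod=2 -> [6 15 1]
Step 8: demand=4,sold=1 ship[1->2]=1 ship[0->1]=2 prod=2 -> [6 16 1]
Step 9: demand=4,sold=1 ship[1->2]=1 ship[0->1]=2 prod=2 -> [6 17 1]
Step 10: demand=4,sold=1 ship[1->2]=1 ship[0->1]=2 prod=2 -> [6 18 1]
Step 11: demand=4,sold=1 ship[1->2]=1 ship[0->1]=2 prod=2 -> [6 19 1]
Step 12: demand=4,sold=1 ship[1->2]=1 ship[0->1]=2 prod=2 -> [6 20 1]
First stockout at step 7

7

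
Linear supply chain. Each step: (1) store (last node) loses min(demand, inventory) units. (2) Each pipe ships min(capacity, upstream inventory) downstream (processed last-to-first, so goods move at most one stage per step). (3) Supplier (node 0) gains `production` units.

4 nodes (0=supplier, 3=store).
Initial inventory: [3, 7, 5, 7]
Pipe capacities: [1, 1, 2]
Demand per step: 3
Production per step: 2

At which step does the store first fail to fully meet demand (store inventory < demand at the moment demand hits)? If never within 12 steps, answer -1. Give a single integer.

Step 1: demand=3,sold=3 ship[2->3]=2 ship[1->2]=1 ship[0->1]=1 prod=2 -> [4 7 4 6]
Step 2: demand=3,sold=3 ship[2->3]=2 ship[1->2]=1 ship[0->1]=1 prod=2 -> [5 7 3 5]
Step 3: demand=3,sold=3 ship[2->3]=2 ship[1->2]=1 ship[0->1]=1 prod=2 -> [6 7 2 4]
Step 4: demand=3,sold=3 ship[2->3]=2 ship[1->2]=1 ship[0->1]=1 prod=2 -> [7 7 1 3]
Step 5: demand=3,sold=3 ship[2->3]=1 ship[1->2]=1 ship[0->1]=1 prod=2 -> [8 7 1 1]
Step 6: demand=3,sold=1 ship[2->3]=1 ship[1->2]=1 ship[0->1]=1 prod=2 -> [9 7 1 1]
Step 7: demand=3,sold=1 ship[2->3]=1 ship[1->2]=1 ship[0->1]=1 prod=2 -> [10 7 1 1]
Step 8: demand=3,sold=1 ship[2->3]=1 ship[1->2]=1 ship[0->1]=1 prod=2 -> [11 7 1 1]
Step 9: demand=3,sold=1 ship[2->3]=1 ship[1->2]=1 ship[0->1]=1 prod=2 -> [12 7 1 1]
Step 10: demand=3,sold=1 ship[2->3]=1 ship[1->2]=1 ship[0->1]=1 prod=2 -> [13 7 1 1]
Step 11: demand=3,sold=1 ship[2->3]=1 ship[1->2]=1 ship[0->1]=1 prod=2 -> [14 7 1 1]
Step 12: demand=3,sold=1 ship[2->3]=1 ship[1->2]=1 ship[0->1]=1 prod=2 -> [15 7 1 1]
First stockout at step 6

6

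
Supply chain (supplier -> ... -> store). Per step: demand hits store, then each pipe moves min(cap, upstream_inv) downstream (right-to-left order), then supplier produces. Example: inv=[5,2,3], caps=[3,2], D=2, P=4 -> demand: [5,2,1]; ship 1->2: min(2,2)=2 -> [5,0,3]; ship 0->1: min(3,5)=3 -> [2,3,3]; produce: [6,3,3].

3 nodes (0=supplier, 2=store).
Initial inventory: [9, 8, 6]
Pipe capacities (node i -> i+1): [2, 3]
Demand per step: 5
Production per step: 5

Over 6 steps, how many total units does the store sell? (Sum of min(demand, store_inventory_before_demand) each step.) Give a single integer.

Answer: 21

Derivation:
Step 1: sold=5 (running total=5) -> [12 7 4]
Step 2: sold=4 (running total=9) -> [15 6 3]
Step 3: sold=3 (running total=12) -> [18 5 3]
Step 4: sold=3 (running total=15) -> [21 4 3]
Step 5: sold=3 (running total=18) -> [24 3 3]
Step 6: sold=3 (running total=21) -> [27 2 3]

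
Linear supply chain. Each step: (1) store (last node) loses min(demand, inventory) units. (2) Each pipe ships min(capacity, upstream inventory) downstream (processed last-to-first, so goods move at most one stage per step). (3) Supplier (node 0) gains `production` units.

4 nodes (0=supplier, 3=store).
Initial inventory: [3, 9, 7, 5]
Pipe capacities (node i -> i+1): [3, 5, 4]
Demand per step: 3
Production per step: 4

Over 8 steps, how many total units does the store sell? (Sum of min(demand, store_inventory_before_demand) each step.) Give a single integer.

Answer: 24

Derivation:
Step 1: sold=3 (running total=3) -> [4 7 8 6]
Step 2: sold=3 (running total=6) -> [5 5 9 7]
Step 3: sold=3 (running total=9) -> [6 3 10 8]
Step 4: sold=3 (running total=12) -> [7 3 9 9]
Step 5: sold=3 (running total=15) -> [8 3 8 10]
Step 6: sold=3 (running total=18) -> [9 3 7 11]
Step 7: sold=3 (running total=21) -> [10 3 6 12]
Step 8: sold=3 (running total=24) -> [11 3 5 13]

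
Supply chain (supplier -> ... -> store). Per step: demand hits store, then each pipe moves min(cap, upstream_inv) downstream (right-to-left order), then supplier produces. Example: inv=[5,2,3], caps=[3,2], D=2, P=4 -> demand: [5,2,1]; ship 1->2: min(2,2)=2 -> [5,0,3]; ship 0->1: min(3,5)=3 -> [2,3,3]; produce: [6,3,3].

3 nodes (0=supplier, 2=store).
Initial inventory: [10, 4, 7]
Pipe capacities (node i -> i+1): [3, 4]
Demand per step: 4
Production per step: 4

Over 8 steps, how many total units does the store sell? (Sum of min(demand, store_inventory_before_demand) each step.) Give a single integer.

Answer: 29

Derivation:
Step 1: sold=4 (running total=4) -> [11 3 7]
Step 2: sold=4 (running total=8) -> [12 3 6]
Step 3: sold=4 (running total=12) -> [13 3 5]
Step 4: sold=4 (running total=16) -> [14 3 4]
Step 5: sold=4 (running total=20) -> [15 3 3]
Step 6: sold=3 (running total=23) -> [16 3 3]
Step 7: sold=3 (running total=26) -> [17 3 3]
Step 8: sold=3 (running total=29) -> [18 3 3]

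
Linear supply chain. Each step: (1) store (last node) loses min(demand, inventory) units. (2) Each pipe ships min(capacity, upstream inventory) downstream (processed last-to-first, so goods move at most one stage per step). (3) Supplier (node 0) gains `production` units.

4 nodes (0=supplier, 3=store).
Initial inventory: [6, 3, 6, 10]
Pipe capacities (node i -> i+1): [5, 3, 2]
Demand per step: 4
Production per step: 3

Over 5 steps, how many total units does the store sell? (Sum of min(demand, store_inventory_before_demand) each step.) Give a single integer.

Step 1: sold=4 (running total=4) -> [4 5 7 8]
Step 2: sold=4 (running total=8) -> [3 6 8 6]
Step 3: sold=4 (running total=12) -> [3 6 9 4]
Step 4: sold=4 (running total=16) -> [3 6 10 2]
Step 5: sold=2 (running total=18) -> [3 6 11 2]

Answer: 18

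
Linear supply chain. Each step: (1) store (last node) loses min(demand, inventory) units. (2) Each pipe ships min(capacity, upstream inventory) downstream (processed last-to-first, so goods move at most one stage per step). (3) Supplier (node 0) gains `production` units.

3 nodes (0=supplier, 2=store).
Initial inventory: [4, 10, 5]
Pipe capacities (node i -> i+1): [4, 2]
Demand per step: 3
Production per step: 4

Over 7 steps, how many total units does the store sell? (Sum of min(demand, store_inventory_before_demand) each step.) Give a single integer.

Answer: 17

Derivation:
Step 1: sold=3 (running total=3) -> [4 12 4]
Step 2: sold=3 (running total=6) -> [4 14 3]
Step 3: sold=3 (running total=9) -> [4 16 2]
Step 4: sold=2 (running total=11) -> [4 18 2]
Step 5: sold=2 (running total=13) -> [4 20 2]
Step 6: sold=2 (running total=15) -> [4 22 2]
Step 7: sold=2 (running total=17) -> [4 24 2]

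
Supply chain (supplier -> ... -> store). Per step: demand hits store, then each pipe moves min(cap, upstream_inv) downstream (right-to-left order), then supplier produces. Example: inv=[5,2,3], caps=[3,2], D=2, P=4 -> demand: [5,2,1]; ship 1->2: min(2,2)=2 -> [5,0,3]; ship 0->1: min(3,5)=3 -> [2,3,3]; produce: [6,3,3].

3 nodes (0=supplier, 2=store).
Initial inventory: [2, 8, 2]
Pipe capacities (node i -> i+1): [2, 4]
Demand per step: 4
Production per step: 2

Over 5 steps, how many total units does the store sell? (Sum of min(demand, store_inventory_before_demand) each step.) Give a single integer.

Answer: 16

Derivation:
Step 1: sold=2 (running total=2) -> [2 6 4]
Step 2: sold=4 (running total=6) -> [2 4 4]
Step 3: sold=4 (running total=10) -> [2 2 4]
Step 4: sold=4 (running total=14) -> [2 2 2]
Step 5: sold=2 (running total=16) -> [2 2 2]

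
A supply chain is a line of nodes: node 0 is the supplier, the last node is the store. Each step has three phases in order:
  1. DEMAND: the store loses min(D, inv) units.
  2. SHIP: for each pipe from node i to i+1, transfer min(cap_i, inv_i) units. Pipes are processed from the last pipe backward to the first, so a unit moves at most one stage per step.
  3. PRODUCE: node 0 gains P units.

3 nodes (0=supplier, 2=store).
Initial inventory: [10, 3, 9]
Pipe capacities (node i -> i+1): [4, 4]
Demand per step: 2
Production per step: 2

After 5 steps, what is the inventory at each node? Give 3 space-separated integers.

Step 1: demand=2,sold=2 ship[1->2]=3 ship[0->1]=4 prod=2 -> inv=[8 4 10]
Step 2: demand=2,sold=2 ship[1->2]=4 ship[0->1]=4 prod=2 -> inv=[6 4 12]
Step 3: demand=2,sold=2 ship[1->2]=4 ship[0->1]=4 prod=2 -> inv=[4 4 14]
Step 4: demand=2,sold=2 ship[1->2]=4 ship[0->1]=4 prod=2 -> inv=[2 4 16]
Step 5: demand=2,sold=2 ship[1->2]=4 ship[0->1]=2 prod=2 -> inv=[2 2 18]

2 2 18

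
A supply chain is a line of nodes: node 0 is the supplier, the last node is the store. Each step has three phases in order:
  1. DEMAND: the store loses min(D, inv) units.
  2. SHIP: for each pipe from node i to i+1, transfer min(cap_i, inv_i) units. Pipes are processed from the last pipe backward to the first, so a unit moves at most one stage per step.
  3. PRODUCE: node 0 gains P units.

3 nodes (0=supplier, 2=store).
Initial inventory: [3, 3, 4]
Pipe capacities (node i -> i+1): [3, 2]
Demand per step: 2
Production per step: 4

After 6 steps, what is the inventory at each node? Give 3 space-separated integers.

Step 1: demand=2,sold=2 ship[1->2]=2 ship[0->1]=3 prod=4 -> inv=[4 4 4]
Step 2: demand=2,sold=2 ship[1->2]=2 ship[0->1]=3 prod=4 -> inv=[5 5 4]
Step 3: demand=2,sold=2 ship[1->2]=2 ship[0->1]=3 prod=4 -> inv=[6 6 4]
Step 4: demand=2,sold=2 ship[1->2]=2 ship[0->1]=3 prod=4 -> inv=[7 7 4]
Step 5: demand=2,sold=2 ship[1->2]=2 ship[0->1]=3 prod=4 -> inv=[8 8 4]
Step 6: demand=2,sold=2 ship[1->2]=2 ship[0->1]=3 prod=4 -> inv=[9 9 4]

9 9 4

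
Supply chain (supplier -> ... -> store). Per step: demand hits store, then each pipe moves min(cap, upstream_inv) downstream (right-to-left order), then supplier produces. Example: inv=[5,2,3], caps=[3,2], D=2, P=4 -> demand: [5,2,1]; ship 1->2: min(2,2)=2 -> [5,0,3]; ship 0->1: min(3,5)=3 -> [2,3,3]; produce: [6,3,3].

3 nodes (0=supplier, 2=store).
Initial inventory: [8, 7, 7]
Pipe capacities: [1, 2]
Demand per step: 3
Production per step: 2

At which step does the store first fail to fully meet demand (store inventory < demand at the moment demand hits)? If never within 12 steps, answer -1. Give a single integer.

Step 1: demand=3,sold=3 ship[1->2]=2 ship[0->1]=1 prod=2 -> [9 6 6]
Step 2: demand=3,sold=3 ship[1->2]=2 ship[0->1]=1 prod=2 -> [10 5 5]
Step 3: demand=3,sold=3 ship[1->2]=2 ship[0->1]=1 prod=2 -> [11 4 4]
Step 4: demand=3,sold=3 ship[1->2]=2 ship[0->1]=1 prod=2 -> [12 3 3]
Step 5: demand=3,sold=3 ship[1->2]=2 ship[0->1]=1 prod=2 -> [13 2 2]
Step 6: demand=3,sold=2 ship[1->2]=2 ship[0->1]=1 prod=2 -> [14 1 2]
Step 7: demand=3,sold=2 ship[1->2]=1 ship[0->1]=1 prod=2 -> [15 1 1]
Step 8: demand=3,sold=1 ship[1->2]=1 ship[0->1]=1 prod=2 -> [16 1 1]
Step 9: demand=3,sold=1 ship[1->2]=1 ship[0->1]=1 prod=2 -> [17 1 1]
Step 10: demand=3,sold=1 ship[1->2]=1 ship[0->1]=1 prod=2 -> [18 1 1]
Step 11: demand=3,sold=1 ship[1->2]=1 ship[0->1]=1 prod=2 -> [19 1 1]
Step 12: demand=3,sold=1 ship[1->2]=1 ship[0->1]=1 prod=2 -> [20 1 1]
First stockout at step 6

6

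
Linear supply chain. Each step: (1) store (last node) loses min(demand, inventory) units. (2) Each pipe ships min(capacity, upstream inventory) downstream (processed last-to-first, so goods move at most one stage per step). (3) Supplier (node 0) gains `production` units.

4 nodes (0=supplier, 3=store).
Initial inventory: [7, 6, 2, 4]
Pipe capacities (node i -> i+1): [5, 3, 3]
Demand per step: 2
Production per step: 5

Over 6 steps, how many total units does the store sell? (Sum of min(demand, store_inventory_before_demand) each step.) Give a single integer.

Answer: 12

Derivation:
Step 1: sold=2 (running total=2) -> [7 8 3 4]
Step 2: sold=2 (running total=4) -> [7 10 3 5]
Step 3: sold=2 (running total=6) -> [7 12 3 6]
Step 4: sold=2 (running total=8) -> [7 14 3 7]
Step 5: sold=2 (running total=10) -> [7 16 3 8]
Step 6: sold=2 (running total=12) -> [7 18 3 9]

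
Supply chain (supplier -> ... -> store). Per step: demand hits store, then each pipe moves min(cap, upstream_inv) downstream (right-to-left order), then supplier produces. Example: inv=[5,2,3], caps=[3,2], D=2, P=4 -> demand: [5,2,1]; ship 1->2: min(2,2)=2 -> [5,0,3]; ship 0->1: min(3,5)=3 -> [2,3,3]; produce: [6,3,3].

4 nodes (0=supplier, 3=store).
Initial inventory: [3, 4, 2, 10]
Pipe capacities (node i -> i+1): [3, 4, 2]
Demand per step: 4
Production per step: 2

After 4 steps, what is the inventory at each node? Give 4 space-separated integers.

Step 1: demand=4,sold=4 ship[2->3]=2 ship[1->2]=4 ship[0->1]=3 prod=2 -> inv=[2 3 4 8]
Step 2: demand=4,sold=4 ship[2->3]=2 ship[1->2]=3 ship[0->1]=2 prod=2 -> inv=[2 2 5 6]
Step 3: demand=4,sold=4 ship[2->3]=2 ship[1->2]=2 ship[0->1]=2 prod=2 -> inv=[2 2 5 4]
Step 4: demand=4,sold=4 ship[2->3]=2 ship[1->2]=2 ship[0->1]=2 prod=2 -> inv=[2 2 5 2]

2 2 5 2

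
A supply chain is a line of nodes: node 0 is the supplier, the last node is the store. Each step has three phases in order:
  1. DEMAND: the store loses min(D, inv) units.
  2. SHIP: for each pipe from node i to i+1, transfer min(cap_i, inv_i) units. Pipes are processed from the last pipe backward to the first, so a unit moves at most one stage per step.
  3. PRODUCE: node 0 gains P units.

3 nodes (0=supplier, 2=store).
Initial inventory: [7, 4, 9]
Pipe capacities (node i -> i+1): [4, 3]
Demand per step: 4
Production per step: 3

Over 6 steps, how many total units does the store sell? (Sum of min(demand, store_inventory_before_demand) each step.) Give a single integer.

Answer: 24

Derivation:
Step 1: sold=4 (running total=4) -> [6 5 8]
Step 2: sold=4 (running total=8) -> [5 6 7]
Step 3: sold=4 (running total=12) -> [4 7 6]
Step 4: sold=4 (running total=16) -> [3 8 5]
Step 5: sold=4 (running total=20) -> [3 8 4]
Step 6: sold=4 (running total=24) -> [3 8 3]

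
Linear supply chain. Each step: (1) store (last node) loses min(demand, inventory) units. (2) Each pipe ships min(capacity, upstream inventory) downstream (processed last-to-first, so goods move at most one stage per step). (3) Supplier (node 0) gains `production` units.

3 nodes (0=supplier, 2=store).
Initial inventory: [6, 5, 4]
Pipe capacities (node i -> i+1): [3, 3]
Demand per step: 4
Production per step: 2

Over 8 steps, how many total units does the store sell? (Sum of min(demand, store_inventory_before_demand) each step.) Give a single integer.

Step 1: sold=4 (running total=4) -> [5 5 3]
Step 2: sold=3 (running total=7) -> [4 5 3]
Step 3: sold=3 (running total=10) -> [3 5 3]
Step 4: sold=3 (running total=13) -> [2 5 3]
Step 5: sold=3 (running total=16) -> [2 4 3]
Step 6: sold=3 (running total=19) -> [2 3 3]
Step 7: sold=3 (running total=22) -> [2 2 3]
Step 8: sold=3 (running total=25) -> [2 2 2]

Answer: 25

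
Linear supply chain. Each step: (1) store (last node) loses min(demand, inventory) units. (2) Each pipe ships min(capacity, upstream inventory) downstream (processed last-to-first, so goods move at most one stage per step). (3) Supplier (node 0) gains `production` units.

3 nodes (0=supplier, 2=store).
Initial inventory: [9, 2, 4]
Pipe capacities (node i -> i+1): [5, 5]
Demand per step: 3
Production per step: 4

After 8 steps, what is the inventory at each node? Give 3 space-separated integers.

Step 1: demand=3,sold=3 ship[1->2]=2 ship[0->1]=5 prod=4 -> inv=[8 5 3]
Step 2: demand=3,sold=3 ship[1->2]=5 ship[0->1]=5 prod=4 -> inv=[7 5 5]
Step 3: demand=3,sold=3 ship[1->2]=5 ship[0->1]=5 prod=4 -> inv=[6 5 7]
Step 4: demand=3,sold=3 ship[1->2]=5 ship[0->1]=5 prod=4 -> inv=[5 5 9]
Step 5: demand=3,sold=3 ship[1->2]=5 ship[0->1]=5 prod=4 -> inv=[4 5 11]
Step 6: demand=3,sold=3 ship[1->2]=5 ship[0->1]=4 prod=4 -> inv=[4 4 13]
Step 7: demand=3,sold=3 ship[1->2]=4 ship[0->1]=4 prod=4 -> inv=[4 4 14]
Step 8: demand=3,sold=3 ship[1->2]=4 ship[0->1]=4 prod=4 -> inv=[4 4 15]

4 4 15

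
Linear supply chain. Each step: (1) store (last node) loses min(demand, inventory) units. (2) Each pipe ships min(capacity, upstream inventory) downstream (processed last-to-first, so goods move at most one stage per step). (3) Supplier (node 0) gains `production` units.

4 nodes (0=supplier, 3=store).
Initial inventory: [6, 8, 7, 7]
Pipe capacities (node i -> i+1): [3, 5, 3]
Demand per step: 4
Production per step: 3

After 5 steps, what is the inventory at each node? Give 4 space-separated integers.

Step 1: demand=4,sold=4 ship[2->3]=3 ship[1->2]=5 ship[0->1]=3 prod=3 -> inv=[6 6 9 6]
Step 2: demand=4,sold=4 ship[2->3]=3 ship[1->2]=5 ship[0->1]=3 prod=3 -> inv=[6 4 11 5]
Step 3: demand=4,sold=4 ship[2->3]=3 ship[1->2]=4 ship[0->1]=3 prod=3 -> inv=[6 3 12 4]
Step 4: demand=4,sold=4 ship[2->3]=3 ship[1->2]=3 ship[0->1]=3 prod=3 -> inv=[6 3 12 3]
Step 5: demand=4,sold=3 ship[2->3]=3 ship[1->2]=3 ship[0->1]=3 prod=3 -> inv=[6 3 12 3]

6 3 12 3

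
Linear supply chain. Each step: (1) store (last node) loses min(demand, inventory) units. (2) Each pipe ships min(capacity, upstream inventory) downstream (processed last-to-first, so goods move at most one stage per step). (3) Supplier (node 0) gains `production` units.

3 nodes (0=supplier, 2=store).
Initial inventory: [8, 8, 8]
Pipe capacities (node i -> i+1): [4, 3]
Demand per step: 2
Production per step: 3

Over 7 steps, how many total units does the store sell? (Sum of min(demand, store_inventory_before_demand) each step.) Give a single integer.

Step 1: sold=2 (running total=2) -> [7 9 9]
Step 2: sold=2 (running total=4) -> [6 10 10]
Step 3: sold=2 (running total=6) -> [5 11 11]
Step 4: sold=2 (running total=8) -> [4 12 12]
Step 5: sold=2 (running total=10) -> [3 13 13]
Step 6: sold=2 (running total=12) -> [3 13 14]
Step 7: sold=2 (running total=14) -> [3 13 15]

Answer: 14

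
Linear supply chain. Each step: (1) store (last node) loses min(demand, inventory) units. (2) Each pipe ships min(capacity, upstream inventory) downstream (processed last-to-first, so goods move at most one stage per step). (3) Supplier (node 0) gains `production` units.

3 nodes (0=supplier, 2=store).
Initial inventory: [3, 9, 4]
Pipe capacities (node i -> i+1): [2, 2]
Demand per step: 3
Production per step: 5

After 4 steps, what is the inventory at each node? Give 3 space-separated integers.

Step 1: demand=3,sold=3 ship[1->2]=2 ship[0->1]=2 prod=5 -> inv=[6 9 3]
Step 2: demand=3,sold=3 ship[1->2]=2 ship[0->1]=2 prod=5 -> inv=[9 9 2]
Step 3: demand=3,sold=2 ship[1->2]=2 ship[0->1]=2 prod=5 -> inv=[12 9 2]
Step 4: demand=3,sold=2 ship[1->2]=2 ship[0->1]=2 prod=5 -> inv=[15 9 2]

15 9 2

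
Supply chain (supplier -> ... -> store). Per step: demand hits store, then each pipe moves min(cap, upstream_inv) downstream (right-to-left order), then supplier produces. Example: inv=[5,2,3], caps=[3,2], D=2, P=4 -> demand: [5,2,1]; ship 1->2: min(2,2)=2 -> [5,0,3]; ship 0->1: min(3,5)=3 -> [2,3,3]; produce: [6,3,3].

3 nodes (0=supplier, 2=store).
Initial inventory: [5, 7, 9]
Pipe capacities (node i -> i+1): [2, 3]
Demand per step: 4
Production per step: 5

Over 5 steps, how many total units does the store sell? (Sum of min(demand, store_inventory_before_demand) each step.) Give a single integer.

Step 1: sold=4 (running total=4) -> [8 6 8]
Step 2: sold=4 (running total=8) -> [11 5 7]
Step 3: sold=4 (running total=12) -> [14 4 6]
Step 4: sold=4 (running total=16) -> [17 3 5]
Step 5: sold=4 (running total=20) -> [20 2 4]

Answer: 20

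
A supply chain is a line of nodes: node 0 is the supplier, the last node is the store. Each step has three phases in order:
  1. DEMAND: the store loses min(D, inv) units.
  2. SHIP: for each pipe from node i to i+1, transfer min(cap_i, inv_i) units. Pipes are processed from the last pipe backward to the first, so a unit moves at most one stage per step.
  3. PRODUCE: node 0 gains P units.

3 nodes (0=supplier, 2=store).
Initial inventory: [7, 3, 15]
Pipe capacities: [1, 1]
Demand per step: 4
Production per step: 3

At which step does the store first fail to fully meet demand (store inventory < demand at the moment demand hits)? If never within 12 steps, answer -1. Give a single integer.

Step 1: demand=4,sold=4 ship[1->2]=1 ship[0->1]=1 prod=3 -> [9 3 12]
Step 2: demand=4,sold=4 ship[1->2]=1 ship[0->1]=1 prod=3 -> [11 3 9]
Step 3: demand=4,sold=4 ship[1->2]=1 ship[0->1]=1 prod=3 -> [13 3 6]
Step 4: demand=4,sold=4 ship[1->2]=1 ship[0->1]=1 prod=3 -> [15 3 3]
Step 5: demand=4,sold=3 ship[1->2]=1 ship[0->1]=1 prod=3 -> [17 3 1]
Step 6: demand=4,sold=1 ship[1->2]=1 ship[0->1]=1 prod=3 -> [19 3 1]
Step 7: demand=4,sold=1 ship[1->2]=1 ship[0->1]=1 prod=3 -> [21 3 1]
Step 8: demand=4,sold=1 ship[1->2]=1 ship[0->1]=1 prod=3 -> [23 3 1]
Step 9: demand=4,sold=1 ship[1->2]=1 ship[0->1]=1 prod=3 -> [25 3 1]
Step 10: demand=4,sold=1 ship[1->2]=1 ship[0->1]=1 prod=3 -> [27 3 1]
Step 11: demand=4,sold=1 ship[1->2]=1 ship[0->1]=1 prod=3 -> [29 3 1]
Step 12: demand=4,sold=1 ship[1->2]=1 ship[0->1]=1 prod=3 -> [31 3 1]
First stockout at step 5

5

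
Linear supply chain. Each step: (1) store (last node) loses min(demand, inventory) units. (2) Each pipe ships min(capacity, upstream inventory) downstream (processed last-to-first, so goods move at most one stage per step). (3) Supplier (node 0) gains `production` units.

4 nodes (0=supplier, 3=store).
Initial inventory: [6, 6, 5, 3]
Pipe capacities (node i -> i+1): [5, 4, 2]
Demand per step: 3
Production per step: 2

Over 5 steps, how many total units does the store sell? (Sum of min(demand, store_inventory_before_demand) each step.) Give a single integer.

Answer: 11

Derivation:
Step 1: sold=3 (running total=3) -> [3 7 7 2]
Step 2: sold=2 (running total=5) -> [2 6 9 2]
Step 3: sold=2 (running total=7) -> [2 4 11 2]
Step 4: sold=2 (running total=9) -> [2 2 13 2]
Step 5: sold=2 (running total=11) -> [2 2 13 2]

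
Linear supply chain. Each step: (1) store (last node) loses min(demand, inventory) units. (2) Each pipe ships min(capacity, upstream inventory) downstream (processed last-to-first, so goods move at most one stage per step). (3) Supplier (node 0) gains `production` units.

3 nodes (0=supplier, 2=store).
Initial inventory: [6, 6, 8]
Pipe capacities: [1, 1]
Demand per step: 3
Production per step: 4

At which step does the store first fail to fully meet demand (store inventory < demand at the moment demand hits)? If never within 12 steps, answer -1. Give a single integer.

Step 1: demand=3,sold=3 ship[1->2]=1 ship[0->1]=1 prod=4 -> [9 6 6]
Step 2: demand=3,sold=3 ship[1->2]=1 ship[0->1]=1 prod=4 -> [12 6 4]
Step 3: demand=3,sold=3 ship[1->2]=1 ship[0->1]=1 prod=4 -> [15 6 2]
Step 4: demand=3,sold=2 ship[1->2]=1 ship[0->1]=1 prod=4 -> [18 6 1]
Step 5: demand=3,sold=1 ship[1->2]=1 ship[0->1]=1 prod=4 -> [21 6 1]
Step 6: demand=3,sold=1 ship[1->2]=1 ship[0->1]=1 prod=4 -> [24 6 1]
Step 7: demand=3,sold=1 ship[1->2]=1 ship[0->1]=1 prod=4 -> [27 6 1]
Step 8: demand=3,sold=1 ship[1->2]=1 ship[0->1]=1 prod=4 -> [30 6 1]
Step 9: demand=3,sold=1 ship[1->2]=1 ship[0->1]=1 prod=4 -> [33 6 1]
Step 10: demand=3,sold=1 ship[1->2]=1 ship[0->1]=1 prod=4 -> [36 6 1]
Step 11: demand=3,sold=1 ship[1->2]=1 ship[0->1]=1 prod=4 -> [39 6 1]
Step 12: demand=3,sold=1 ship[1->2]=1 ship[0->1]=1 prod=4 -> [42 6 1]
First stockout at step 4

4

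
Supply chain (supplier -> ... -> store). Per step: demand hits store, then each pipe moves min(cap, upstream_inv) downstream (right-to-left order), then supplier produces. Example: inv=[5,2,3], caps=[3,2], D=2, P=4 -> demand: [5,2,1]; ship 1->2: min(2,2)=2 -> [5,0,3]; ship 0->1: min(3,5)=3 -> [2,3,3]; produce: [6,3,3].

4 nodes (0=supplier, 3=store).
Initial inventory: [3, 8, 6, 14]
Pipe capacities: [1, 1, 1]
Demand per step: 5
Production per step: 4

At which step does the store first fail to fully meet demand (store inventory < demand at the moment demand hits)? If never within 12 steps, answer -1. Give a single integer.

Step 1: demand=5,sold=5 ship[2->3]=1 ship[1->2]=1 ship[0->1]=1 prod=4 -> [6 8 6 10]
Step 2: demand=5,sold=5 ship[2->3]=1 ship[1->2]=1 ship[0->1]=1 prod=4 -> [9 8 6 6]
Step 3: demand=5,sold=5 ship[2->3]=1 ship[1->2]=1 ship[0->1]=1 prod=4 -> [12 8 6 2]
Step 4: demand=5,sold=2 ship[2->3]=1 ship[1->2]=1 ship[0->1]=1 prod=4 -> [15 8 6 1]
Step 5: demand=5,sold=1 ship[2->3]=1 ship[1->2]=1 ship[0->1]=1 prod=4 -> [18 8 6 1]
Step 6: demand=5,sold=1 ship[2->3]=1 ship[1->2]=1 ship[0->1]=1 prod=4 -> [21 8 6 1]
Step 7: demand=5,sold=1 ship[2->3]=1 ship[1->2]=1 ship[0->1]=1 prod=4 -> [24 8 6 1]
Step 8: demand=5,sold=1 ship[2->3]=1 ship[1->2]=1 ship[0->1]=1 prod=4 -> [27 8 6 1]
Step 9: demand=5,sold=1 ship[2->3]=1 ship[1->2]=1 ship[0->1]=1 prod=4 -> [30 8 6 1]
Step 10: demand=5,sold=1 ship[2->3]=1 ship[1->2]=1 ship[0->1]=1 prod=4 -> [33 8 6 1]
Step 11: demand=5,sold=1 ship[2->3]=1 ship[1->2]=1 ship[0->1]=1 prod=4 -> [36 8 6 1]
Step 12: demand=5,sold=1 ship[2->3]=1 ship[1->2]=1 ship[0->1]=1 prod=4 -> [39 8 6 1]
First stockout at step 4

4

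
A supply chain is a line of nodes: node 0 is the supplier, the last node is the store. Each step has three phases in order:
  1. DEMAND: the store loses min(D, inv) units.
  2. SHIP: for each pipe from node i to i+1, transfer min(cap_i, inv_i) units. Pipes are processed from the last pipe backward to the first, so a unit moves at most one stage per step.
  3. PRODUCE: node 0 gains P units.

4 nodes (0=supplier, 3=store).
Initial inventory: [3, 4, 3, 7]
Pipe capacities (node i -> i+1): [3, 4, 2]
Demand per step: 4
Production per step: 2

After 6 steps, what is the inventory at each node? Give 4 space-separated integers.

Step 1: demand=4,sold=4 ship[2->3]=2 ship[1->2]=4 ship[0->1]=3 prod=2 -> inv=[2 3 5 5]
Step 2: demand=4,sold=4 ship[2->3]=2 ship[1->2]=3 ship[0->1]=2 prod=2 -> inv=[2 2 6 3]
Step 3: demand=4,sold=3 ship[2->3]=2 ship[1->2]=2 ship[0->1]=2 prod=2 -> inv=[2 2 6 2]
Step 4: demand=4,sold=2 ship[2->3]=2 ship[1->2]=2 ship[0->1]=2 prod=2 -> inv=[2 2 6 2]
Step 5: demand=4,sold=2 ship[2->3]=2 ship[1->2]=2 ship[0->1]=2 prod=2 -> inv=[2 2 6 2]
Step 6: demand=4,sold=2 ship[2->3]=2 ship[1->2]=2 ship[0->1]=2 prod=2 -> inv=[2 2 6 2]

2 2 6 2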